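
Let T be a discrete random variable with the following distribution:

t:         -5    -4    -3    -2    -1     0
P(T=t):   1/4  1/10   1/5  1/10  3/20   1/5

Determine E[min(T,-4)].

-4.25

E[min(T,-4)] = Σ min(t,-4)·P(T=t)
 = (-5)·1/4 + (-4)·1/10 + (-4)·1/5 + (-4)·1/10 + (-4)·3/20 + (-4)·1/5
 = (-5/4) + (-2/5) + (-4/5) + (-2/5) + (-3/5) + (-4/5)
 = -17/4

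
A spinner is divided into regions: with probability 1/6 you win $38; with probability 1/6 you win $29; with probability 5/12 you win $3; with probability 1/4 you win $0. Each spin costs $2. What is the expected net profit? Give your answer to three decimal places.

E[payout] = 38·1/6 + 29·1/6 + 3·5/12 + 0·1/4
 = 19/3 + 29/6 + 5/4 + 0
 = 149/12
Net = 149/12 - 2 = 125/12

10.417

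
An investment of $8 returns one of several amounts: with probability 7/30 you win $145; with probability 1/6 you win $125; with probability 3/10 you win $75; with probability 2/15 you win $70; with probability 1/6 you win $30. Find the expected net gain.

E[payout] = 145·7/30 + 125·1/6 + 75·3/10 + 70·2/15 + 30·1/6
 = 203/6 + 125/6 + 45/2 + 28/3 + 5
 = 183/2
Net = 183/2 - 8 = 167/2

83.5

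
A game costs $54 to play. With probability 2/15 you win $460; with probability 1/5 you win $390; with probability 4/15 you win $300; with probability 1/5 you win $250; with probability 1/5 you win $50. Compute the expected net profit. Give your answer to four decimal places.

225.3333

E[payout] = 460·2/15 + 390·1/5 + 300·4/15 + 250·1/5 + 50·1/5
 = 184/3 + 78 + 80 + 50 + 10
 = 838/3
Net = 838/3 - 54 = 676/3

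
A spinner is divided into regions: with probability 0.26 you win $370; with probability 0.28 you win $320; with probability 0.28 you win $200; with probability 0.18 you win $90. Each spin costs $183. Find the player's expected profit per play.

75

E[payout] = 370·0.26 + 320·0.28 + 200·0.28 + 90·0.18
 = 96.2 + 89.6 + 56 + 16.2
 = 258
Net = 258 - 183 = 75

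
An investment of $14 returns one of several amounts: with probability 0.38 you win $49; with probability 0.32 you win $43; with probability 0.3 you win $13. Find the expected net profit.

E[payout] = 49·0.38 + 43·0.32 + 13·0.3
 = 18.62 + 13.76 + 3.9
 = 36.28
Net = 36.28 - 14 = 22.28

22.28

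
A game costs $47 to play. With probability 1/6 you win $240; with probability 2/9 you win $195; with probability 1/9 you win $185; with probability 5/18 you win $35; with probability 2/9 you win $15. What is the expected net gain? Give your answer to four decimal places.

E[payout] = 240·1/6 + 195·2/9 + 185·1/9 + 35·5/18 + 15·2/9
 = 40 + 130/3 + 185/9 + 175/18 + 10/3
 = 2105/18
Net = 2105/18 - 47 = 1259/18

69.9444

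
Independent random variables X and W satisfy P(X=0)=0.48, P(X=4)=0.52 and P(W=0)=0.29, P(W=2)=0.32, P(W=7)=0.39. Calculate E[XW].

7.0096

E[XW] = Σ_x Σ_w xw · P(X=x)P(W=w)
 = 0·0.1392 + 0·0.1536 + 0·0.1872 + 0·0.1508 + 8·0.1664 + 28·0.2028
 = 0 + 0 + 0 + 0 + 1.3312 + 5.6784
 = 7.0096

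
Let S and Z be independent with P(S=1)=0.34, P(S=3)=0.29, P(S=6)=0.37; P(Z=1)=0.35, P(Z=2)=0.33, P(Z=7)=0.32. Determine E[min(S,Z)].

E[min(S,Z)] = Σ_s Σ_z min(s,z) · P(S=s)P(Z=z)
 = 1·0.119 + 1·0.1122 + 1·0.1088 + 1·0.1015 + 2·0.0957 + 3·0.0928 + 1·0.1295 + 2·0.1221 + 6·0.1184
 = 0.119 + 0.1122 + 0.1088 + 0.1015 + 0.1914 + 0.2784 + 0.1295 + 0.2442 + 0.7104
 = 1.9954

1.9954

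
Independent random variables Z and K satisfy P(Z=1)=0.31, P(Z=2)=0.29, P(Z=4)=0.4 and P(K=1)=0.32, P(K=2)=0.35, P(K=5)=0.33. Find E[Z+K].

E[Z+K] = Σ_z Σ_k (z+k) · P(Z=z)P(K=k)
 = 2·0.0992 + 3·0.1085 + 6·0.1023 + 3·0.0928 + 4·0.1015 + 7·0.0957 + 5·0.128 + 6·0.14 + 9·0.132
 = 0.1984 + 0.3255 + 0.6138 + 0.2784 + 0.406 + 0.6699 + 0.64 + 0.84 + 1.188
 = 5.16

5.16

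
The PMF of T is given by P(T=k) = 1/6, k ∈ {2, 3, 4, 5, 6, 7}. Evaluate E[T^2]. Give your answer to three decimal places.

E[T^2] = Σ t^2·P(T=t)
 = 4·1/6 + 9·1/6 + 16·1/6 + 25·1/6 + 36·1/6 + 49·1/6
 = 2/3 + 3/2 + 8/3 + 25/6 + 6 + 49/6
 = 139/6

23.167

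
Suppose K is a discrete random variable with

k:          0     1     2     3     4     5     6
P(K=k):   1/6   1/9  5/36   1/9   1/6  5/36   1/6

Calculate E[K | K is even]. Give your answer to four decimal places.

P(K is even) = 1/6 + 5/36 + 1/6 + 1/6 = 23/36.
E[K | K is even] = [0·1/6 + 2·5/36 + 4·1/6 + 6·1/6] / (23/36)
 = 35/18 / (23/36)
 = 70/23

3.0435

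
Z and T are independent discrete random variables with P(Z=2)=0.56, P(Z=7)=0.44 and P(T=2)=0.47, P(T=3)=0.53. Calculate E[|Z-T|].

E[|Z-T|] = Σ_z Σ_t |z-t| · P(Z=z)P(T=t)
 = 0·0.2632 + 1·0.2968 + 5·0.2068 + 4·0.2332
 = 0 + 0.2968 + 1.034 + 0.9328
 = 2.2636

2.2636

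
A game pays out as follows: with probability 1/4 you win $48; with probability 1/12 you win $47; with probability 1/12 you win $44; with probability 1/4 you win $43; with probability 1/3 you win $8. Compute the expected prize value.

E[payout] = 48·1/4 + 47·1/12 + 44·1/12 + 43·1/4 + 8·1/3
 = 12 + 47/12 + 11/3 + 43/4 + 8/3
 = 33

33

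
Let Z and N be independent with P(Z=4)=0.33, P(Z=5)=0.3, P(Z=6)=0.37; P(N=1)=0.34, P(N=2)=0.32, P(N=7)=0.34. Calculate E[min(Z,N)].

E[min(Z,N)] = Σ_z Σ_n min(z,n) · P(Z=z)P(N=n)
 = 1·0.1122 + 2·0.1056 + 4·0.1122 + 1·0.102 + 2·0.096 + 5·0.102 + 1·0.1258 + 2·0.1184 + 6·0.1258
 = 0.1122 + 0.2112 + 0.4488 + 0.102 + 0.192 + 0.51 + 0.1258 + 0.2368 + 0.7548
 = 2.6936

2.6936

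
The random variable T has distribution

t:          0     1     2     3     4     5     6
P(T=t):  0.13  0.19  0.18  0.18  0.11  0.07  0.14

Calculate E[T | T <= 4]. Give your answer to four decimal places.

P(T <= 4) = 0.13 + 0.19 + 0.18 + 0.18 + 0.11 = 0.79.
E[T | T <= 4] = [0·0.13 + 1·0.19 + 2·0.18 + 3·0.18 + 4·0.11] / 0.79
 = 1.53 / 0.79
 = 153/79

1.9367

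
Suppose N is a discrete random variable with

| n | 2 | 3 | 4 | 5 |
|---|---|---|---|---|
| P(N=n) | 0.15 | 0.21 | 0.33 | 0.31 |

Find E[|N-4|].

E[|N-4|] = Σ |n-4|·P(N=n)
 = 2·0.15 + 1·0.21 + 0·0.33 + 1·0.31
 = 0.3 + 0.21 + 0 + 0.31
 = 0.82

0.82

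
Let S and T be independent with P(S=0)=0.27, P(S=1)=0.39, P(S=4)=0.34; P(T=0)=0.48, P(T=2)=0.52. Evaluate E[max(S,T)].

2.2336

E[max(S,T)] = Σ_s Σ_t max(s,t) · P(S=s)P(T=t)
 = 0·0.1296 + 2·0.1404 + 1·0.1872 + 2·0.2028 + 4·0.1632 + 4·0.1768
 = 0 + 0.2808 + 0.1872 + 0.4056 + 0.6528 + 0.7072
 = 2.2336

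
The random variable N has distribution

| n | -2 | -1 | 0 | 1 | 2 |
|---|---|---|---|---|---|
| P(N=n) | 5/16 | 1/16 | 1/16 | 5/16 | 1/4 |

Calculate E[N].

E[N] = Σ n·P(N=n)
 = (-2)·5/16 + (-1)·1/16 + 0·1/16 + 1·5/16 + 2·1/4
 = (-5/8) + (-1/16) + 0 + 5/16 + 1/2
 = 1/8

0.125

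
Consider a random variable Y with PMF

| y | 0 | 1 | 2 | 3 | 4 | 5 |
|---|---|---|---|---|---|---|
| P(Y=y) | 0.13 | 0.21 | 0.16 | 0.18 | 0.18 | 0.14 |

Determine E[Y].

2.49

E[Y] = Σ y·P(Y=y)
 = 0·0.13 + 1·0.21 + 2·0.16 + 3·0.18 + 4·0.18 + 5·0.14
 = 0 + 0.21 + 0.32 + 0.54 + 0.72 + 0.7
 = 2.49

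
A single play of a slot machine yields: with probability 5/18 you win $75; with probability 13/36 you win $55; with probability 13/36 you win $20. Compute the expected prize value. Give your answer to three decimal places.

47.917

E[payout] = 75·5/18 + 55·13/36 + 20·13/36
 = 125/6 + 715/36 + 65/9
 = 575/12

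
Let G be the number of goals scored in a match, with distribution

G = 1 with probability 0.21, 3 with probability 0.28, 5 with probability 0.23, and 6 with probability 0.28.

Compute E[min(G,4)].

E[min(G,4)] = Σ min(g,4)·P(G=g)
 = 1·0.21 + 3·0.28 + 4·0.23 + 4·0.28
 = 0.21 + 0.84 + 0.92 + 1.12
 = 3.09

3.09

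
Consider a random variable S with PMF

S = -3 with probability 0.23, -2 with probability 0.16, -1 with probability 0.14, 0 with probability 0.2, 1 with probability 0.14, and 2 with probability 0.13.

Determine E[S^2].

E[S^2] = Σ s^2·P(S=s)
 = 9·0.23 + 4·0.16 + 1·0.14 + 0·0.2 + 1·0.14 + 4·0.13
 = 2.07 + 0.64 + 0.14 + 0 + 0.14 + 0.52
 = 3.51

3.51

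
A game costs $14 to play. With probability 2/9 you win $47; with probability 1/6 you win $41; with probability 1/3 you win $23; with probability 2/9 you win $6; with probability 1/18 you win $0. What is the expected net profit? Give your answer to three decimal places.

12.278

E[payout] = 47·2/9 + 41·1/6 + 23·1/3 + 6·2/9 + 0·1/18
 = 94/9 + 41/6 + 23/3 + 4/3 + 0
 = 473/18
Net = 473/18 - 14 = 221/18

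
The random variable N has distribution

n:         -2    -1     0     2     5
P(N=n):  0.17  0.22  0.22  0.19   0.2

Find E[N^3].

E[N^3] = Σ n^3·P(N=n)
 = (-8)·0.17 + (-1)·0.22 + 0·0.22 + 8·0.19 + 125·0.2
 = (-1.36) + (-0.22) + 0 + 1.52 + 25
 = 24.94

24.94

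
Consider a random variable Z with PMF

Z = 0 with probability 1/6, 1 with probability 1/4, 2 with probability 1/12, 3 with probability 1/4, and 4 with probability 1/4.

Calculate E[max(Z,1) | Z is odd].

2

P(Z is odd) = 1/4 + 1/4 = 1/2.
E[max(Z,1) | Z is odd] = [1·1/4 + 3·1/4] / (1/2)
 = 1 / (1/2)
 = 2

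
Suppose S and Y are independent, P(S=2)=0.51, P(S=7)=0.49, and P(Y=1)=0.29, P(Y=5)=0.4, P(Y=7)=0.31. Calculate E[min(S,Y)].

E[min(S,Y)] = Σ_s Σ_y min(s,y) · P(S=s)P(Y=y)
 = 1·0.1479 + 2·0.204 + 2·0.1581 + 1·0.1421 + 5·0.196 + 7·0.1519
 = 0.1479 + 0.408 + 0.3162 + 0.1421 + 0.98 + 1.0633
 = 3.0575

3.0575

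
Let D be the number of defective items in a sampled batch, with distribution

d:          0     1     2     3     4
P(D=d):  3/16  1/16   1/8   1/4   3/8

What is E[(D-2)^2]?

E[(D-2)^2] = Σ (d-2)^2·P(D=d)
 = 4·3/16 + 1·1/16 + 0·1/8 + 1·1/4 + 4·3/8
 = 3/4 + 1/16 + 0 + 1/4 + 3/2
 = 41/16

2.5625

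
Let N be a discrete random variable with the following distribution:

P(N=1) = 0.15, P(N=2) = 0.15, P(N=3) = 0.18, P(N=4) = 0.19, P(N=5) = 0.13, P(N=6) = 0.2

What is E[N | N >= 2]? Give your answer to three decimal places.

4.059

P(N >= 2) = 0.15 + 0.18 + 0.19 + 0.13 + 0.2 = 0.85.
E[N | N >= 2] = [2·0.15 + 3·0.18 + 4·0.19 + 5·0.13 + 6·0.2] / 0.85
 = 3.45 / 0.85
 = 69/17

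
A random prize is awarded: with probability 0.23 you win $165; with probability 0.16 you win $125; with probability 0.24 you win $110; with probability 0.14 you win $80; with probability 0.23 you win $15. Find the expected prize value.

99

E[payout] = 165·0.23 + 125·0.16 + 110·0.24 + 80·0.14 + 15·0.23
 = 37.95 + 20 + 26.4 + 11.2 + 3.45
 = 99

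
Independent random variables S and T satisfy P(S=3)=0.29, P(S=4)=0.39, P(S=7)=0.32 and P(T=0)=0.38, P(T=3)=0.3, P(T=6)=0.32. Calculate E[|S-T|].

E[|S-T|] = Σ_s Σ_t |s-t| · P(S=s)P(T=t)
 = 3·0.1102 + 0·0.087 + 3·0.0928 + 4·0.1482 + 1·0.117 + 2·0.1248 + 7·0.1216 + 4·0.096 + 1·0.1024
 = 0.3306 + 0 + 0.2784 + 0.5928 + 0.117 + 0.2496 + 0.8512 + 0.384 + 0.1024
 = 2.906

2.906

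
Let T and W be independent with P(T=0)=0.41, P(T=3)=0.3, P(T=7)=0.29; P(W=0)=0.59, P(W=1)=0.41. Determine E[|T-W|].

2.8562

E[|T-W|] = Σ_t Σ_w |t-w| · P(T=t)P(W=w)
 = 0·0.2419 + 1·0.1681 + 3·0.177 + 2·0.123 + 7·0.1711 + 6·0.1189
 = 0 + 0.1681 + 0.531 + 0.246 + 1.1977 + 0.7134
 = 2.8562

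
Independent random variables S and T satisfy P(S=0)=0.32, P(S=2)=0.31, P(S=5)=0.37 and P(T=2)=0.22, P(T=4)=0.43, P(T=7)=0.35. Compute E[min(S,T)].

2.0667

E[min(S,T)] = Σ_s Σ_t min(s,t) · P(S=s)P(T=t)
 = 0·0.0704 + 0·0.1376 + 0·0.112 + 2·0.0682 + 2·0.1333 + 2·0.1085 + 2·0.0814 + 4·0.1591 + 5·0.1295
 = 0 + 0 + 0 + 0.1364 + 0.2666 + 0.217 + 0.1628 + 0.6364 + 0.6475
 = 2.0667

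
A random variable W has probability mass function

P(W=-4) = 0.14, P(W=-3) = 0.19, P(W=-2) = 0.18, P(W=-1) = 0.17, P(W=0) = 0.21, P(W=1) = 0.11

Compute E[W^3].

E[W^3] = Σ w^3·P(W=w)
 = (-64)·0.14 + (-27)·0.19 + (-8)·0.18 + (-1)·0.17 + 0·0.21 + 1·0.11
 = (-8.96) + (-5.13) + (-1.44) + (-0.17) + 0 + 0.11
 = -15.59

-15.59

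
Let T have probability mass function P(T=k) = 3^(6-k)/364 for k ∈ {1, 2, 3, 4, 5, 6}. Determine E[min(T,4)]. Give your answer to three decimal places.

E[min(T,4)] = Σ min(t,4)·P(T=t)
 = 1·243/364 + 2·81/364 + 3·27/364 + 4·9/364 + 4·3/364 + 4·1/364
 = 243/364 + 81/182 + 81/364 + 9/91 + 3/91 + 1/91
 = 269/182

1.478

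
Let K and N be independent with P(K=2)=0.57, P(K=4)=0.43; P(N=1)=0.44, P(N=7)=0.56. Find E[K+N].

E[K+N] = Σ_k Σ_n (k+n) · P(K=k)P(N=n)
 = 3·0.2508 + 9·0.3192 + 5·0.1892 + 11·0.2408
 = 0.7524 + 2.8728 + 0.946 + 2.6488
 = 7.22

7.22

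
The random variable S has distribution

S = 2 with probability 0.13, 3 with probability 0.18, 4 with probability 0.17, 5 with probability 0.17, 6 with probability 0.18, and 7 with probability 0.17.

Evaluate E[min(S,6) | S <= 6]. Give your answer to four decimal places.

4.1084

P(S <= 6) = 0.13 + 0.18 + 0.17 + 0.17 + 0.18 = 0.83.
E[min(S,6) | S <= 6] = [2·0.13 + 3·0.18 + 4·0.17 + 5·0.17 + 6·0.18] / 0.83
 = 3.41 / 0.83
 = 341/83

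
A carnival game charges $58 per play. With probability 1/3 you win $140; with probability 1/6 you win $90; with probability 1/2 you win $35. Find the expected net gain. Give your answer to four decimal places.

E[payout] = 140·1/3 + 90·1/6 + 35·1/2
 = 140/3 + 15 + 35/2
 = 475/6
Net = 475/6 - 58 = 127/6

21.1667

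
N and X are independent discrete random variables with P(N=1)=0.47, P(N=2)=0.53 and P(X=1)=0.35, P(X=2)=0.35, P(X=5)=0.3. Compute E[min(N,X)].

1.3445

E[min(N,X)] = Σ_n Σ_x min(n,x) · P(N=n)P(X=x)
 = 1·0.1645 + 1·0.1645 + 1·0.141 + 1·0.1855 + 2·0.1855 + 2·0.159
 = 0.1645 + 0.1645 + 0.141 + 0.1855 + 0.371 + 0.318
 = 1.3445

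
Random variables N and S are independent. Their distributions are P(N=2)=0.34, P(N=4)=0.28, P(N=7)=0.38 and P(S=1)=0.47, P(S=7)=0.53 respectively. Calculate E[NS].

18.6428

E[NS] = Σ_n Σ_s ns · P(N=n)P(S=s)
 = 2·0.1598 + 14·0.1802 + 4·0.1316 + 28·0.1484 + 7·0.1786 + 49·0.2014
 = 0.3196 + 2.5228 + 0.5264 + 4.1552 + 1.2502 + 9.8686
 = 18.6428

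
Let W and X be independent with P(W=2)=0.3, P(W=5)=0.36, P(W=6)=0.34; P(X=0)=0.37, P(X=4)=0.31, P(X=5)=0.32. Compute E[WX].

12.6096

E[WX] = Σ_w Σ_x wx · P(W=w)P(X=x)
 = 0·0.111 + 8·0.093 + 10·0.096 + 0·0.1332 + 20·0.1116 + 25·0.1152 + 0·0.1258 + 24·0.1054 + 30·0.1088
 = 0 + 0.744 + 0.96 + 0 + 2.232 + 2.88 + 0 + 2.5296 + 3.264
 = 12.6096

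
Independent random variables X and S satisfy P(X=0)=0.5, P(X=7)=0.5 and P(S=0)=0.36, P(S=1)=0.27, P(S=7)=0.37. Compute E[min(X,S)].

1.43

E[min(X,S)] = Σ_x Σ_s min(x,s) · P(X=x)P(S=s)
 = 0·0.18 + 0·0.135 + 0·0.185 + 0·0.18 + 1·0.135 + 7·0.185
 = 0 + 0 + 0 + 0 + 0.135 + 1.295
 = 1.43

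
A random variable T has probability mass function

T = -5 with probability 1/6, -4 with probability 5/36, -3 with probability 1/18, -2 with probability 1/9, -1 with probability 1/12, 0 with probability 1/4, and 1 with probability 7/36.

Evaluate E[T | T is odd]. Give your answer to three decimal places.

-1.778

P(T is odd) = 1/6 + 1/18 + 1/12 + 7/36 = 1/2.
E[T | T is odd] = [(-5)·1/6 + (-3)·1/18 + (-1)·1/12 + 1·7/36] / (1/2)
 = -8/9 / (1/2)
 = -16/9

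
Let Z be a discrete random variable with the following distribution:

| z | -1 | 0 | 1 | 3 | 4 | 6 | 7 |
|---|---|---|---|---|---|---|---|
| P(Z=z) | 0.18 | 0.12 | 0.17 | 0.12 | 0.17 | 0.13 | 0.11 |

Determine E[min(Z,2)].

E[min(Z,2)] = Σ min(z,2)·P(Z=z)
 = (-1)·0.18 + 0·0.12 + 1·0.17 + 2·0.12 + 2·0.17 + 2·0.13 + 2·0.11
 = (-0.18) + 0 + 0.17 + 0.24 + 0.34 + 0.26 + 0.22
 = 1.05

1.05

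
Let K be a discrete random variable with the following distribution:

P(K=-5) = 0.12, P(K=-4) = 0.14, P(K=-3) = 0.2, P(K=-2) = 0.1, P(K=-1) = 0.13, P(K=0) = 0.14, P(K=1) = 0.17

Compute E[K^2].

E[K^2] = Σ k^2·P(K=k)
 = 25·0.12 + 16·0.14 + 9·0.2 + 4·0.1 + 1·0.13 + 0·0.14 + 1·0.17
 = 3 + 2.24 + 1.8 + 0.4 + 0.13 + 0 + 0.17
 = 7.74

7.74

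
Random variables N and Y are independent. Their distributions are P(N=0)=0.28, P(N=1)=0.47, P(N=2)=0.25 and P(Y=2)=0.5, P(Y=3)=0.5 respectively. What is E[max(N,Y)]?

2.5

E[max(N,Y)] = Σ_n Σ_y max(n,y) · P(N=n)P(Y=y)
 = 2·0.14 + 3·0.14 + 2·0.235 + 3·0.235 + 2·0.125 + 3·0.125
 = 0.28 + 0.42 + 0.47 + 0.705 + 0.25 + 0.375
 = 2.5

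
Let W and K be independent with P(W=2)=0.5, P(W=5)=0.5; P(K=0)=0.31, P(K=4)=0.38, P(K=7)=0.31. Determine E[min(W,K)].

2.225

E[min(W,K)] = Σ_w Σ_k min(w,k) · P(W=w)P(K=k)
 = 0·0.155 + 2·0.19 + 2·0.155 + 0·0.155 + 4·0.19 + 5·0.155
 = 0 + 0.38 + 0.31 + 0 + 0.76 + 0.775
 = 2.225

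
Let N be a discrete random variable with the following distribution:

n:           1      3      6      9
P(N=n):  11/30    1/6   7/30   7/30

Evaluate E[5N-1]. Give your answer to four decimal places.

E[5N-1] = Σ (5n-1)·P(N=n)
 = 4·11/30 + 14·1/6 + 29·7/30 + 44·7/30
 = 22/15 + 7/3 + 203/30 + 154/15
 = 125/6

20.8333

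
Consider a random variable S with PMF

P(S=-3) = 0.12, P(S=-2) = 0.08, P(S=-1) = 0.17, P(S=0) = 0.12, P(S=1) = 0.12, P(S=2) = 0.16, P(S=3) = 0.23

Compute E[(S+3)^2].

E[(S+3)^2] = Σ (s+3)^2·P(S=s)
 = 0·0.12 + 1·0.08 + 4·0.17 + 9·0.12 + 16·0.12 + 25·0.16 + 36·0.23
 = 0 + 0.08 + 0.68 + 1.08 + 1.92 + 4 + 8.28
 = 16.04

16.04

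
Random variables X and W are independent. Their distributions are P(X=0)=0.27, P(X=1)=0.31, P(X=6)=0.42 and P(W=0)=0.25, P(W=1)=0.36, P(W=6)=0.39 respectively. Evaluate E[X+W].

E[X+W] = Σ_x Σ_w (x+w) · P(X=x)P(W=w)
 = 0·0.0675 + 1·0.0972 + 6·0.1053 + 1·0.0775 + 2·0.1116 + 7·0.1209 + 6·0.105 + 7·0.1512 + 12·0.1638
 = 0 + 0.0972 + 0.6318 + 0.0775 + 0.2232 + 0.8463 + 0.63 + 1.0584 + 1.9656
 = 5.53

5.53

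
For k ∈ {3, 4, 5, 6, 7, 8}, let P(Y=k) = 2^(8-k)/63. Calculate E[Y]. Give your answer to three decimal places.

E[Y] = Σ y·P(Y=y)
 = 3·32/63 + 4·16/63 + 5·8/63 + 6·4/63 + 7·2/63 + 8·1/63
 = 32/21 + 64/63 + 40/63 + 8/21 + 2/9 + 8/63
 = 82/21

3.905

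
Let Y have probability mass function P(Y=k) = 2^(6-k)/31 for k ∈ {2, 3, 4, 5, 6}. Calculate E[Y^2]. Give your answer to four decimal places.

9.2258

E[Y^2] = Σ y^2·P(Y=y)
 = 4·16/31 + 9·8/31 + 16·4/31 + 25·2/31 + 36·1/31
 = 64/31 + 72/31 + 64/31 + 50/31 + 36/31
 = 286/31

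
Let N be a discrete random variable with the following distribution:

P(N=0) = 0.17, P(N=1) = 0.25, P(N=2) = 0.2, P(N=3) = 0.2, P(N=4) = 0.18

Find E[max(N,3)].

E[max(N,3)] = Σ max(n,3)·P(N=n)
 = 3·0.17 + 3·0.25 + 3·0.2 + 3·0.2 + 4·0.18
 = 0.51 + 0.75 + 0.6 + 0.6 + 0.72
 = 3.18

3.18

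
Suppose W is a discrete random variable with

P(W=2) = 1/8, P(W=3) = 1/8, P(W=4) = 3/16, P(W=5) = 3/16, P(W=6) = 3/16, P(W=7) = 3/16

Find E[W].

E[W] = Σ w·P(W=w)
 = 2·1/8 + 3·1/8 + 4·3/16 + 5·3/16 + 6·3/16 + 7·3/16
 = 1/4 + 3/8 + 3/4 + 15/16 + 9/8 + 21/16
 = 19/4

4.75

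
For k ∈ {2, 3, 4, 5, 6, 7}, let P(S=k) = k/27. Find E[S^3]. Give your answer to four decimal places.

173.1481

E[S^3] = Σ s^3·P(S=s)
 = 8·2/27 + 27·1/9 + 64·4/27 + 125·5/27 + 216·2/9 + 343·7/27
 = 16/27 + 3 + 256/27 + 625/27 + 48 + 2401/27
 = 4675/27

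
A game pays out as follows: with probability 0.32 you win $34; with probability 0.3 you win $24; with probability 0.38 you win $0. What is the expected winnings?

18.08

E[payout] = 34·0.32 + 24·0.3 + 0·0.38
 = 10.88 + 7.2 + 0
 = 18.08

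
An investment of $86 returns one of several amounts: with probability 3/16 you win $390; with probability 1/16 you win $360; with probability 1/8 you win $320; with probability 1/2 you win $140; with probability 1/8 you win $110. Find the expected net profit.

E[payout] = 390·3/16 + 360·1/16 + 320·1/8 + 140·1/2 + 110·1/8
 = 585/8 + 45/2 + 40 + 70 + 55/4
 = 1755/8
Net = 1755/8 - 86 = 1067/8

133.375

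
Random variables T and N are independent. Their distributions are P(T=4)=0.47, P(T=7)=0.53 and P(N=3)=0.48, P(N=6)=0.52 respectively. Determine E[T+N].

10.15

E[T+N] = Σ_t Σ_n (t+n) · P(T=t)P(N=n)
 = 7·0.2256 + 10·0.2444 + 10·0.2544 + 13·0.2756
 = 1.5792 + 2.444 + 2.544 + 3.5828
 = 10.15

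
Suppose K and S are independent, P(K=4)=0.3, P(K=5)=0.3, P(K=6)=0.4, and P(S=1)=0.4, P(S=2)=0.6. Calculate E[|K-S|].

3.5

E[|K-S|] = Σ_k Σ_s |k-s| · P(K=k)P(S=s)
 = 3·0.12 + 2·0.18 + 4·0.12 + 3·0.18 + 5·0.16 + 4·0.24
 = 0.36 + 0.36 + 0.48 + 0.54 + 0.8 + 0.96
 = 3.5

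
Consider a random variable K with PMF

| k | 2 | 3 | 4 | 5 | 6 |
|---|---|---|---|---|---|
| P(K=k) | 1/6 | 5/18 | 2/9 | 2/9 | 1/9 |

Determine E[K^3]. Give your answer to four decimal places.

74.8333

E[K^3] = Σ k^3·P(K=k)
 = 8·1/6 + 27·5/18 + 64·2/9 + 125·2/9 + 216·1/9
 = 4/3 + 15/2 + 128/9 + 250/9 + 24
 = 449/6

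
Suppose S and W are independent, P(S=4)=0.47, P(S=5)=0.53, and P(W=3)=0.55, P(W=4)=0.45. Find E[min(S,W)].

E[min(S,W)] = Σ_s Σ_w min(s,w) · P(S=s)P(W=w)
 = 3·0.2585 + 4·0.2115 + 3·0.2915 + 4·0.2385
 = 0.7755 + 0.846 + 0.8745 + 0.954
 = 3.45

3.45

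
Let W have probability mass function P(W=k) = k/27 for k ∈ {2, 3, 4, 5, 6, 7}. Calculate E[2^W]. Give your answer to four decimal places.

56.8889

E[2^W] = Σ 2^w·P(W=w)
 = 4·2/27 + 8·1/9 + 16·4/27 + 32·5/27 + 64·2/9 + 128·7/27
 = 8/27 + 8/9 + 64/27 + 160/27 + 128/9 + 896/27
 = 512/9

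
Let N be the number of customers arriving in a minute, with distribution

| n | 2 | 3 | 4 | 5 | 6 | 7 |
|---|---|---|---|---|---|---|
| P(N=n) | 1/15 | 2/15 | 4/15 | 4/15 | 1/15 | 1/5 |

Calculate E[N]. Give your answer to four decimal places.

E[N] = Σ n·P(N=n)
 = 2·1/15 + 3·2/15 + 4·4/15 + 5·4/15 + 6·1/15 + 7·1/5
 = 2/15 + 2/5 + 16/15 + 4/3 + 2/5 + 7/5
 = 71/15

4.7333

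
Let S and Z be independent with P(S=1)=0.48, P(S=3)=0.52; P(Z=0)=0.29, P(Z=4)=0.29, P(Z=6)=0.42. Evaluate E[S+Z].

5.72

E[S+Z] = Σ_s Σ_z (s+z) · P(S=s)P(Z=z)
 = 1·0.1392 + 5·0.1392 + 7·0.2016 + 3·0.1508 + 7·0.1508 + 9·0.2184
 = 0.1392 + 0.696 + 1.4112 + 0.4524 + 1.0556 + 1.9656
 = 5.72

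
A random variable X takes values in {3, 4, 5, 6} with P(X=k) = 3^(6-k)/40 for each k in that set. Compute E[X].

E[X] = Σ x·P(X=x)
 = 3·27/40 + 4·9/40 + 5·3/40 + 6·1/40
 = 81/40 + 9/10 + 3/8 + 3/20
 = 69/20

3.45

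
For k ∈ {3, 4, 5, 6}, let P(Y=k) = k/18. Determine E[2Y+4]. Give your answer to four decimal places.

13.5556

E[2Y+4] = Σ (2y+4)·P(Y=y)
 = 10·1/6 + 12·2/9 + 14·5/18 + 16·1/3
 = 5/3 + 8/3 + 35/9 + 16/3
 = 122/9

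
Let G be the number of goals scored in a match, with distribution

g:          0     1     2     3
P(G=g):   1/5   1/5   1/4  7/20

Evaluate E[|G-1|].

E[|G-1|] = Σ |g-1|·P(G=g)
 = 1·1/5 + 0·1/5 + 1·1/4 + 2·7/20
 = 1/5 + 0 + 1/4 + 7/10
 = 23/20

1.15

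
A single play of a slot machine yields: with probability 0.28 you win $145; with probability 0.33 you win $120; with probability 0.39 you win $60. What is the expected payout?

103.6

E[payout] = 145·0.28 + 120·0.33 + 60·0.39
 = 40.6 + 39.6 + 23.4
 = 103.6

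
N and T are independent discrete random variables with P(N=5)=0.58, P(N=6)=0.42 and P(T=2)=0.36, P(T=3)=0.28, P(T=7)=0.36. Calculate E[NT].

E[NT] = Σ_n Σ_t nt · P(N=n)P(T=t)
 = 10·0.2088 + 15·0.1624 + 35·0.2088 + 12·0.1512 + 18·0.1176 + 42·0.1512
 = 2.088 + 2.436 + 7.308 + 1.8144 + 2.1168 + 6.3504
 = 22.1136

22.1136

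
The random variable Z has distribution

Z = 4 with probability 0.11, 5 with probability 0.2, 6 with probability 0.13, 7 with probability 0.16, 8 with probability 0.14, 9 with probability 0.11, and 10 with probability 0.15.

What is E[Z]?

E[Z] = Σ z·P(Z=z)
 = 4·0.11 + 5·0.2 + 6·0.13 + 7·0.16 + 8·0.14 + 9·0.11 + 10·0.15
 = 0.44 + 1 + 0.78 + 1.12 + 1.12 + 0.99 + 1.5
 = 6.95

6.95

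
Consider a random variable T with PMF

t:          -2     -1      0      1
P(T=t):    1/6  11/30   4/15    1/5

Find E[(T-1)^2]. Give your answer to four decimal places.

E[(T-1)^2] = Σ (t-1)^2·P(T=t)
 = 9·1/6 + 4·11/30 + 1·4/15 + 0·1/5
 = 3/2 + 22/15 + 4/15 + 0
 = 97/30

3.2333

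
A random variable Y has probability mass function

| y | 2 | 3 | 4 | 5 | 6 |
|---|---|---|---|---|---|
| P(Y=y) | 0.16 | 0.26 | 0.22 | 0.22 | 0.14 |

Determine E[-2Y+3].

-4.84

E[-2Y+3] = Σ (-2y+3)·P(Y=y)
 = (-1)·0.16 + (-3)·0.26 + (-5)·0.22 + (-7)·0.22 + (-9)·0.14
 = (-0.16) + (-0.78) + (-1.1) + (-1.54) + (-1.26)
 = -4.84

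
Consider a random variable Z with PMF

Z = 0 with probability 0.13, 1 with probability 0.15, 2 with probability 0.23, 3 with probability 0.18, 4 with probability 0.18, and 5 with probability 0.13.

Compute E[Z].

2.52

E[Z] = Σ z·P(Z=z)
 = 0·0.13 + 1·0.15 + 2·0.23 + 3·0.18 + 4·0.18 + 5·0.13
 = 0 + 0.15 + 0.46 + 0.54 + 0.72 + 0.65
 = 2.52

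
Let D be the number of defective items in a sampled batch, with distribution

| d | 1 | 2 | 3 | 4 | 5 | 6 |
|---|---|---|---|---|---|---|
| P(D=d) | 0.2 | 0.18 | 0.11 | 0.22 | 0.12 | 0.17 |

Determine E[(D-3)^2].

E[(D-3)^2] = Σ (d-3)^2·P(D=d)
 = 4·0.2 + 1·0.18 + 0·0.11 + 1·0.22 + 4·0.12 + 9·0.17
 = 0.8 + 0.18 + 0 + 0.22 + 0.48 + 1.53
 = 3.21

3.21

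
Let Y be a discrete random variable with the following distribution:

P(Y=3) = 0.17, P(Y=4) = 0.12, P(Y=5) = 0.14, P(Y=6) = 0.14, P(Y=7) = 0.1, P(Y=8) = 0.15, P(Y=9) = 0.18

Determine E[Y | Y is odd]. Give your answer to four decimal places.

P(Y is odd) = 0.17 + 0.14 + 0.1 + 0.18 = 0.59.
E[Y | Y is odd] = [3·0.17 + 5·0.14 + 7·0.1 + 9·0.18] / 0.59
 = 3.53 / 0.59
 = 353/59

5.9831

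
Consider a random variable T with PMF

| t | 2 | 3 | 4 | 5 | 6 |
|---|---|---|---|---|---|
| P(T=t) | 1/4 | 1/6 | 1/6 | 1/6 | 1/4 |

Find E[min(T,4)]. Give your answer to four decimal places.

3.3333

E[min(T,4)] = Σ min(t,4)·P(T=t)
 = 2·1/4 + 3·1/6 + 4·1/6 + 4·1/6 + 4·1/4
 = 1/2 + 1/2 + 2/3 + 2/3 + 1
 = 10/3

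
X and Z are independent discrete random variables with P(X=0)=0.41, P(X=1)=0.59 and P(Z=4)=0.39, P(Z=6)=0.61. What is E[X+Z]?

5.81

E[X+Z] = Σ_x Σ_z (x+z) · P(X=x)P(Z=z)
 = 4·0.1599 + 6·0.2501 + 5·0.2301 + 7·0.3599
 = 0.6396 + 1.5006 + 1.1505 + 2.5193
 = 5.81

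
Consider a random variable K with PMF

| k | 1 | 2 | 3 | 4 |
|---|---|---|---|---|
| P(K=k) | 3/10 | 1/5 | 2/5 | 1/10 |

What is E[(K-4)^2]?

E[(K-4)^2] = Σ (k-4)^2·P(K=k)
 = 9·3/10 + 4·1/5 + 1·2/5 + 0·1/10
 = 27/10 + 4/5 + 2/5 + 0
 = 39/10

3.9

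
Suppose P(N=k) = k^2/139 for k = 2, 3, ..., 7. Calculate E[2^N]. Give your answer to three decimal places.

E[2^N] = Σ 2^n·P(N=n)
 = 4·4/139 + 8·9/139 + 16·16/139 + 32·25/139 + 64·36/139 + 128·49/139
 = 16/139 + 72/139 + 256/139 + 800/139 + 2304/139 + 6272/139
 = 9720/139

69.928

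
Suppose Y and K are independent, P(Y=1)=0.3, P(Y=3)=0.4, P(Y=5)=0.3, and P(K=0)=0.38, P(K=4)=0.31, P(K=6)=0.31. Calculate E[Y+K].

6.1

E[Y+K] = Σ_y Σ_k (y+k) · P(Y=y)P(K=k)
 = 1·0.114 + 5·0.093 + 7·0.093 + 3·0.152 + 7·0.124 + 9·0.124 + 5·0.114 + 9·0.093 + 11·0.093
 = 0.114 + 0.465 + 0.651 + 0.456 + 0.868 + 1.116 + 0.57 + 0.837 + 1.023
 = 6.1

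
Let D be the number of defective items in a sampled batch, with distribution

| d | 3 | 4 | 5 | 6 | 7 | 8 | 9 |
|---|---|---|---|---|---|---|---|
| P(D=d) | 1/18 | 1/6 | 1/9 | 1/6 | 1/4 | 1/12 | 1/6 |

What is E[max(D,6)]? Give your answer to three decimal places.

6.917

E[max(D,6)] = Σ max(d,6)·P(D=d)
 = 6·1/18 + 6·1/6 + 6·1/9 + 6·1/6 + 7·1/4 + 8·1/12 + 9·1/6
 = 1/3 + 1 + 2/3 + 1 + 7/4 + 2/3 + 3/2
 = 83/12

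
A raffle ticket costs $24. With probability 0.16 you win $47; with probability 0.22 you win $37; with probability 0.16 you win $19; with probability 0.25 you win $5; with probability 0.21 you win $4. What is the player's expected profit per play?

E[payout] = 47·0.16 + 37·0.22 + 19·0.16 + 5·0.25 + 4·0.21
 = 7.52 + 8.14 + 3.04 + 1.25 + 0.84
 = 20.79
Net = 20.79 - 24 = -3.21

-3.21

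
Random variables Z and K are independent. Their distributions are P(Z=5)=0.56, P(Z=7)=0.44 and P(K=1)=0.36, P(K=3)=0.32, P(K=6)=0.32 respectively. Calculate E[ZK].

E[ZK] = Σ_z Σ_k zk · P(Z=z)P(K=k)
 = 5·0.2016 + 15·0.1792 + 30·0.1792 + 7·0.1584 + 21·0.1408 + 42·0.1408
 = 1.008 + 2.688 + 5.376 + 1.1088 + 2.9568 + 5.9136
 = 19.0512

19.0512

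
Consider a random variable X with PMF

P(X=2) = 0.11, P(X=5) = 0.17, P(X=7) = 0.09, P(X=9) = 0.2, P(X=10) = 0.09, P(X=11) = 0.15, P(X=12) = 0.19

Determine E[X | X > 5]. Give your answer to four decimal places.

10.0833

P(X > 5) = 0.09 + 0.2 + 0.09 + 0.15 + 0.19 = 0.72.
E[X | X > 5] = [7·0.09 + 9·0.2 + 10·0.09 + 11·0.15 + 12·0.19] / 0.72
 = 7.26 / 0.72
 = 121/12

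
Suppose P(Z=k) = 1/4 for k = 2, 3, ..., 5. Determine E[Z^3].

56

E[Z^3] = Σ z^3·P(Z=z)
 = 8·1/4 + 27·1/4 + 64·1/4 + 125·1/4
 = 2 + 27/4 + 16 + 125/4
 = 56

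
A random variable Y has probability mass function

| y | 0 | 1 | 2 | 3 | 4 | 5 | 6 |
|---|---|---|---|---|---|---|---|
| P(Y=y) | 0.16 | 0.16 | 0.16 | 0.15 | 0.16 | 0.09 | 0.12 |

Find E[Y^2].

E[Y^2] = Σ y^2·P(Y=y)
 = 0·0.16 + 1·0.16 + 4·0.16 + 9·0.15 + 16·0.16 + 25·0.09 + 36·0.12
 = 0 + 0.16 + 0.64 + 1.35 + 2.56 + 2.25 + 4.32
 = 11.28

11.28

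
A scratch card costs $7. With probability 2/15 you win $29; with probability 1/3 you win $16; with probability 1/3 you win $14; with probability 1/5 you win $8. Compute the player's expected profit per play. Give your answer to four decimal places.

E[payout] = 29·2/15 + 16·1/3 + 14·1/3 + 8·1/5
 = 58/15 + 16/3 + 14/3 + 8/5
 = 232/15
Net = 232/15 - 7 = 127/15

8.4667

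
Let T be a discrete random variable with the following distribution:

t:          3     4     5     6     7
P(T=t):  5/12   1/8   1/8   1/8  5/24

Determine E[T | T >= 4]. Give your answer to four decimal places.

5.7143

P(T >= 4) = 1/8 + 1/8 + 1/8 + 5/24 = 7/12.
E[T | T >= 4] = [4·1/8 + 5·1/8 + 6·1/8 + 7·5/24] / (7/12)
 = 10/3 / (7/12)
 = 40/7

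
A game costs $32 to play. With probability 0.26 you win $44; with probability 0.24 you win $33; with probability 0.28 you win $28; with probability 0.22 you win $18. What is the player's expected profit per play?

E[payout] = 44·0.26 + 33·0.24 + 28·0.28 + 18·0.22
 = 11.44 + 7.92 + 7.84 + 3.96
 = 31.16
Net = 31.16 - 32 = -0.84

-0.84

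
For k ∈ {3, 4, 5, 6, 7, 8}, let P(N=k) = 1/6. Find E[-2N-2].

E[-2N-2] = Σ (-2n-2)·P(N=n)
 = (-8)·1/6 + (-10)·1/6 + (-12)·1/6 + (-14)·1/6 + (-16)·1/6 + (-18)·1/6
 = (-4/3) + (-5/3) + (-2) + (-7/3) + (-8/3) + (-3)
 = -13

-13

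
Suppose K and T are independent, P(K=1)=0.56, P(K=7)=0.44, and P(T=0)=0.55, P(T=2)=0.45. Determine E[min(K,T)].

E[min(K,T)] = Σ_k Σ_t min(k,t) · P(K=k)P(T=t)
 = 0·0.308 + 1·0.252 + 0·0.242 + 2·0.198
 = 0 + 0.252 + 0 + 0.396
 = 0.648

0.648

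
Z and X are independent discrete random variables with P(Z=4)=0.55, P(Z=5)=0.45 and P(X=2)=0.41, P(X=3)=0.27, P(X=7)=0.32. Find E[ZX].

17.2215

E[ZX] = Σ_z Σ_x zx · P(Z=z)P(X=x)
 = 8·0.2255 + 12·0.1485 + 28·0.176 + 10·0.1845 + 15·0.1215 + 35·0.144
 = 1.804 + 1.782 + 4.928 + 1.845 + 1.8225 + 5.04
 = 17.2215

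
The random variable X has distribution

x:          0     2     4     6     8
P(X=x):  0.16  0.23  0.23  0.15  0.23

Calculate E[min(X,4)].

2.9

E[min(X,4)] = Σ min(x,4)·P(X=x)
 = 0·0.16 + 2·0.23 + 4·0.23 + 4·0.15 + 4·0.23
 = 0 + 0.46 + 0.92 + 0.6 + 0.92
 = 2.9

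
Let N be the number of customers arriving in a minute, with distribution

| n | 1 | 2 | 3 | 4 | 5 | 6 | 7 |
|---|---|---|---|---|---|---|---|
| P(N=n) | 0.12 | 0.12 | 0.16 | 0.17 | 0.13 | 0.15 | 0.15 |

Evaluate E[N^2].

E[N^2] = Σ n^2·P(N=n)
 = 1·0.12 + 4·0.12 + 9·0.16 + 16·0.17 + 25·0.13 + 36·0.15 + 49·0.15
 = 0.12 + 0.48 + 1.44 + 2.72 + 3.25 + 5.4 + 7.35
 = 20.76

20.76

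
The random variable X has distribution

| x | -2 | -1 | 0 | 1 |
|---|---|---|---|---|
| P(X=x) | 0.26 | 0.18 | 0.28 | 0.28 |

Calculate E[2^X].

0.995

E[2^X] = Σ 2^x·P(X=x)
 = 0.25·0.26 + 0.5·0.18 + 1·0.28 + 2·0.28
 = 0.065 + 0.09 + 0.28 + 0.56
 = 0.995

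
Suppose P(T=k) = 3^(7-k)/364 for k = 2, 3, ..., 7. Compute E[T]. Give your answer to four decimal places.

2.4918

E[T] = Σ t·P(T=t)
 = 2·243/364 + 3·81/364 + 4·27/364 + 5·9/364 + 6·3/364 + 7·1/364
 = 243/182 + 243/364 + 27/91 + 45/364 + 9/182 + 1/52
 = 907/364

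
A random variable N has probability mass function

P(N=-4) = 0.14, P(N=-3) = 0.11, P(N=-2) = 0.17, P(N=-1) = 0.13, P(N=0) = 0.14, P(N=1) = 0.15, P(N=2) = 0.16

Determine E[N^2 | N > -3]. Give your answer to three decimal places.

P(N > -3) = 0.17 + 0.13 + 0.14 + 0.15 + 0.16 = 0.75.
E[N^2 | N > -3] = [4·0.17 + 1·0.13 + 0·0.14 + 1·0.15 + 4·0.16] / 0.75
 = 1.6 / 0.75
 = 32/15

2.133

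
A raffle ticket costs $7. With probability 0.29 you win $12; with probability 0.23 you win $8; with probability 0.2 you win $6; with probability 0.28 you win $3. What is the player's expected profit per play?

0.36

E[payout] = 12·0.29 + 8·0.23 + 6·0.2 + 3·0.28
 = 3.48 + 1.84 + 1.2 + 0.84
 = 7.36
Net = 7.36 - 7 = 0.36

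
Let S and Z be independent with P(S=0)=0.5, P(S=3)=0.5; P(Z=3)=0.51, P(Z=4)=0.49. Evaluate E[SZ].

5.235

E[SZ] = Σ_s Σ_z sz · P(S=s)P(Z=z)
 = 0·0.255 + 0·0.245 + 9·0.255 + 12·0.245
 = 0 + 0 + 2.295 + 2.94
 = 5.235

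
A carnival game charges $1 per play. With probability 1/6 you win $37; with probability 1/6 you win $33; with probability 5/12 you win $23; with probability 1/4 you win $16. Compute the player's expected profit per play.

24.25

E[payout] = 37·1/6 + 33·1/6 + 23·5/12 + 16·1/4
 = 37/6 + 11/2 + 115/12 + 4
 = 101/4
Net = 101/4 - 1 = 97/4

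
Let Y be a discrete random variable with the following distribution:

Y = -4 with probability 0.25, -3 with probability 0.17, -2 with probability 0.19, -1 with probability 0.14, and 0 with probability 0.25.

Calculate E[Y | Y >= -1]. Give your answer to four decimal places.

P(Y >= -1) = 0.14 + 0.25 = 0.39.
E[Y | Y >= -1] = [(-1)·0.14 + 0·0.25] / 0.39
 = -0.14 / 0.39
 = -14/39

-0.3590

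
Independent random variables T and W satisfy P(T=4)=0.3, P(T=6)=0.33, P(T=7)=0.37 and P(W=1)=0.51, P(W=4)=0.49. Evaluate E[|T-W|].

3.3

E[|T-W|] = Σ_t Σ_w |t-w| · P(T=t)P(W=w)
 = 3·0.153 + 0·0.147 + 5·0.1683 + 2·0.1617 + 6·0.1887 + 3·0.1813
 = 0.459 + 0 + 0.8415 + 0.3234 + 1.1322 + 0.5439
 = 3.3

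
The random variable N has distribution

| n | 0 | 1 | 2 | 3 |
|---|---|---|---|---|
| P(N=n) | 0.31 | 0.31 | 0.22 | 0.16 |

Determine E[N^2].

E[N^2] = Σ n^2·P(N=n)
 = 0·0.31 + 1·0.31 + 4·0.22 + 9·0.16
 = 0 + 0.31 + 0.88 + 1.44
 = 2.63

2.63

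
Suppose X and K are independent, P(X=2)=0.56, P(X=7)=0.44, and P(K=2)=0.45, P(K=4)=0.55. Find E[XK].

E[XK] = Σ_x Σ_k xk · P(X=x)P(K=k)
 = 4·0.252 + 8·0.308 + 14·0.198 + 28·0.242
 = 1.008 + 2.464 + 2.772 + 6.776
 = 13.02

13.02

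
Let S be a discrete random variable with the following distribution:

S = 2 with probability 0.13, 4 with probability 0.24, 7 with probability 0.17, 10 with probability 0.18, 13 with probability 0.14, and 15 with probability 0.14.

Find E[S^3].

E[S^3] = Σ s^3·P(S=s)
 = 8·0.13 + 64·0.24 + 343·0.17 + 1000·0.18 + 2197·0.14 + 3375·0.14
 = 1.04 + 15.36 + 58.31 + 180 + 307.58 + 472.5
 = 1034.79

1034.79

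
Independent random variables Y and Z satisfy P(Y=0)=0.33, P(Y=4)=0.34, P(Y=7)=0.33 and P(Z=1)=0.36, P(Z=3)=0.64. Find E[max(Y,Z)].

E[max(Y,Z)] = Σ_y Σ_z max(y,z) · P(Y=y)P(Z=z)
 = 1·0.1188 + 3·0.2112 + 4·0.1224 + 4·0.2176 + 7·0.1188 + 7·0.2112
 = 0.1188 + 0.6336 + 0.4896 + 0.8704 + 0.8316 + 1.4784
 = 4.4224

4.4224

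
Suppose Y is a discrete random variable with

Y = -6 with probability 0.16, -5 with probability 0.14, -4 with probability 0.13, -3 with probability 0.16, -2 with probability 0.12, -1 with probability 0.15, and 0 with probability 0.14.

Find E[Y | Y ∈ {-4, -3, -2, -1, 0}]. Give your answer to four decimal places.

-1.9857

P(Y ∈ {-4, -3, -2, -1, 0}) = 0.13 + 0.16 + 0.12 + 0.15 + 0.14 = 0.7.
E[Y | Y ∈ {-4, -3, -2, -1, 0}] = [(-4)·0.13 + (-3)·0.16 + (-2)·0.12 + (-1)·0.15 + 0·0.14] / 0.7
 = -1.39 / 0.7
 = -139/70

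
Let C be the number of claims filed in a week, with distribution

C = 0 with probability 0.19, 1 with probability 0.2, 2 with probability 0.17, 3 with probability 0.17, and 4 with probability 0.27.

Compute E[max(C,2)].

2.71

E[max(C,2)] = Σ max(c,2)·P(C=c)
 = 2·0.19 + 2·0.2 + 2·0.17 + 3·0.17 + 4·0.27
 = 0.38 + 0.4 + 0.34 + 0.51 + 1.08
 = 2.71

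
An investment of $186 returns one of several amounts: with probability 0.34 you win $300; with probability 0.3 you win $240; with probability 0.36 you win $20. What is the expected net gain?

E[payout] = 300·0.34 + 240·0.3 + 20·0.36
 = 102 + 72 + 7.2
 = 181.2
Net = 181.2 - 186 = -4.8

-4.8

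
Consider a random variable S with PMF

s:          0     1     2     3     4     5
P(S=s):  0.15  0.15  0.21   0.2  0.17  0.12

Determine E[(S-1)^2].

E[(S-1)^2] = Σ (s-1)^2·P(S=s)
 = 1·0.15 + 0·0.15 + 1·0.21 + 4·0.2 + 9·0.17 + 16·0.12
 = 0.15 + 0 + 0.21 + 0.8 + 1.53 + 1.92
 = 4.61

4.61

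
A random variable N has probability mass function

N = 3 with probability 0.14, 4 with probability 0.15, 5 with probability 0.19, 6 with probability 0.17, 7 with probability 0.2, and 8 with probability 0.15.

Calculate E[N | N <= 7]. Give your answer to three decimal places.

5.165

P(N <= 7) = 0.14 + 0.15 + 0.19 + 0.17 + 0.2 = 0.85.
E[N | N <= 7] = [3·0.14 + 4·0.15 + 5·0.19 + 6·0.17 + 7·0.2] / 0.85
 = 4.39 / 0.85
 = 439/85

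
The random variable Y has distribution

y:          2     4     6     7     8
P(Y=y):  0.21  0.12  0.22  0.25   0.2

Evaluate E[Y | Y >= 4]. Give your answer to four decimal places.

P(Y >= 4) = 0.12 + 0.22 + 0.25 + 0.2 = 0.79.
E[Y | Y >= 4] = [4·0.12 + 6·0.22 + 7·0.25 + 8·0.2] / 0.79
 = 5.15 / 0.79
 = 515/79

6.5190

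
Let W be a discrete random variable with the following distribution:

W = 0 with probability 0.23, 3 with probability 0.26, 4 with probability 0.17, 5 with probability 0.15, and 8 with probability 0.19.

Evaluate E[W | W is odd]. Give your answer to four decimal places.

3.7317

P(W is odd) = 0.26 + 0.15 = 0.41.
E[W | W is odd] = [3·0.26 + 5·0.15] / 0.41
 = 1.53 / 0.41
 = 153/41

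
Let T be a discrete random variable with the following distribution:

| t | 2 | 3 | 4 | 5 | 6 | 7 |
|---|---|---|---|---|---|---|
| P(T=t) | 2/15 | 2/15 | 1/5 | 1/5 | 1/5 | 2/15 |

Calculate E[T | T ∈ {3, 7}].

5

P(T ∈ {3, 7}) = 2/15 + 2/15 = 4/15.
E[T | T ∈ {3, 7}] = [3·2/15 + 7·2/15] / (4/15)
 = 4/3 / (4/15)
 = 5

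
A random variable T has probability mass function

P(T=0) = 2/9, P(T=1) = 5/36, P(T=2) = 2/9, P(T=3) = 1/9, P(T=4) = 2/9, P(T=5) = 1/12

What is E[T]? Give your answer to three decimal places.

2.222

E[T] = Σ t·P(T=t)
 = 0·2/9 + 1·5/36 + 2·2/9 + 3·1/9 + 4·2/9 + 5·1/12
 = 0 + 5/36 + 4/9 + 1/3 + 8/9 + 5/12
 = 20/9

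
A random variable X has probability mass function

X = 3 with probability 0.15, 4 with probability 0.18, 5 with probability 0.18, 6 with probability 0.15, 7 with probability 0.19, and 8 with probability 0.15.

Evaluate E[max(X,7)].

E[max(X,7)] = Σ max(x,7)·P(X=x)
 = 7·0.15 + 7·0.18 + 7·0.18 + 7·0.15 + 7·0.19 + 8·0.15
 = 1.05 + 1.26 + 1.26 + 1.05 + 1.33 + 1.2
 = 7.15

7.15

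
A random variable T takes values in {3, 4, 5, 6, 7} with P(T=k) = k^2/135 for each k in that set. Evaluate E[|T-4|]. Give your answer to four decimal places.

E[|T-4|] = Σ |t-4|·P(T=t)
 = 1·1/15 + 0·16/135 + 1·5/27 + 2·4/15 + 3·49/135
 = 1/15 + 0 + 5/27 + 8/15 + 49/45
 = 253/135

1.8741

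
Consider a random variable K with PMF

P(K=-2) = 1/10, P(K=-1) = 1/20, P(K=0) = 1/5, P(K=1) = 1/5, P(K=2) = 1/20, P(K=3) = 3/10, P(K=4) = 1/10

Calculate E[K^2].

5.15

E[K^2] = Σ k^2·P(K=k)
 = 4·1/10 + 1·1/20 + 0·1/5 + 1·1/5 + 4·1/20 + 9·3/10 + 16·1/10
 = 2/5 + 1/20 + 0 + 1/5 + 1/5 + 27/10 + 8/5
 = 103/20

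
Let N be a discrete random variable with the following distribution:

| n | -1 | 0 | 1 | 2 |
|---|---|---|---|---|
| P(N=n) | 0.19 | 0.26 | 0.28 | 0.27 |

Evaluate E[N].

E[N] = Σ n·P(N=n)
 = (-1)·0.19 + 0·0.26 + 1·0.28 + 2·0.27
 = (-0.19) + 0 + 0.28 + 0.54
 = 0.63

0.63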